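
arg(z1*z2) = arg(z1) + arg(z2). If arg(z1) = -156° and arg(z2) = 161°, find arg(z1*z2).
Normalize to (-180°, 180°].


arg(z1*z2) = -156° + 161° = 5°
Normalized to (-180°, 180°]: 5°

5°


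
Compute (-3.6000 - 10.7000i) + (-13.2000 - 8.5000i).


Real: -3.6 - 13.2 = -16.8
Imag: -10.7 - 8.5 = -19.2

-16.8000 - 19.2000i


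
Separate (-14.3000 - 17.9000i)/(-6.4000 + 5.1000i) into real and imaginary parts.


Multiply by conjugate: (-14.3000 - 17.9000i)(-6.4000 - 5.1000i) / ((-6.4)^2 + 5.1^2)
Numerator real = -14.3*(-6.4) - (17.9)*5.1 = 0.23
Numerator imag = -17.9*(-6.4) - (-14.3)*5.1 = 187.49
Denominator = 66.97
Re(z) = 0.23/66.97 = 0.0034
Im(z) = 187.49/66.97 = 2.7996

Re(z) = 0.0034, Im(z) = 2.7996


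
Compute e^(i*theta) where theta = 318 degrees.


cos(318°) = 0.7431
sin(318°) = -0.6691

e^(i*318°) = 0.7431 - 0.6691i


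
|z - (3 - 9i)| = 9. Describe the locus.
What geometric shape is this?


|z - z0| = r is a circle with center z0 and radius r.
Center = (3, -9), radius = 9

Circle with center (3, -9) and radius 9


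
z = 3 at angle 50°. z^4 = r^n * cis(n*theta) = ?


r^4 = 3^4 = 81
n*theta = 4*50° = 200° = 200° (mod 360)
a = 81*cos(200°) = -76.1151
b = 81*sin(200°) = -27.7036

81 cis(200°) = -76.1151 - 27.7036i


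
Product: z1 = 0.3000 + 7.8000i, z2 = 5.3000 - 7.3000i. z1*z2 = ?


Real = 0.3*5.3 - 7.8*(-7.3) = 1.59 - (-56.94) = 58.53
Imag = 0.3*(-7.3) + 5.3*7.8 = -2.19 + 41.34 = 39.15

58.5300 + 39.1500i


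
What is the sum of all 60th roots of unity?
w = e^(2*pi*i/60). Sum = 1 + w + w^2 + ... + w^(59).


The sum of all 60th roots of unity is 0.
Geometric series: (1 - w^60)/(1 - w) = (1-1)/(1-w) = 0 since w^60 = 1, w ≠ 1.
Alternatively: coefficient of z^59 in z^60 - 1 is 0.

0


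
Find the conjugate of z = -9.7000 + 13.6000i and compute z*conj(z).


z_bar = -9.7000 - 13.6000i
z*z_bar = (-9.7)^2 + 13.6^2 = 94.09 + 184.96 = 279.05

z_bar = -9.7000 - 13.6000i, z*z_bar = 279.05


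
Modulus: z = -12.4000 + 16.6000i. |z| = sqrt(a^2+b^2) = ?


|z| = sqrt((-12.4)^2 + 16.6^2) = sqrt(153.76 + 275.56) = sqrt(429.32) = 20.7200

|z| = 20.7200


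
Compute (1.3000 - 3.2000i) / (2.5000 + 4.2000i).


Conjugate of z2 = 2.5000 - 4.2000i
Numerator: (1.3000 - 3.2000i)(2.5000 - 4.2000i) = -10.1900 - 13.4600i
Denominator: 2.5^2 + 4.2^2 = 23.89
Result = (-10.1900 - 13.4600i)/23.89

-0.4265 - 0.5634i


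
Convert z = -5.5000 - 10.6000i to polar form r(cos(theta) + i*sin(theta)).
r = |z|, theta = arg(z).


r = sqrt(30.25+112.36) = sqrt(142.61) = 11.9419
theta = atan2(-10.6, -5.5) = -117.4234 degrees

r = 11.9419, theta = -117.4234 degrees


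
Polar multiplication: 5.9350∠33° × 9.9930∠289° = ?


r = 5.9350 * 9.9930 = 59.3085
theta = 33° + 289° = 322° = 322° (mod 360)

59.3085 cis(322°)


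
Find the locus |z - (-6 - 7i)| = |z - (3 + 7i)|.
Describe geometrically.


Equal distances means the locus is the perpendicular bisector of z1 and z2.
Midpoint = ((-6+3)/2, (-7+7)/2) = (-1.5000, 0)

Perpendicular bisector through (-1.5000, 0)


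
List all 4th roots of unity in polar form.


The 4th roots of unity are cis(360k/4°) for k=0..3
Angle step = 360/4 = 90°
Primitive root: cis(90°)
Primitive root = 0 + 1.0000i

4 roots at angles: 0°, 90°, 180°, 270°


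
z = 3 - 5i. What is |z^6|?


|z| = sqrt(9+25) = sqrt(34) = 5.8310
|z^6| = |z|^6 = (sqrt(34))^6 = 34^3 = 39304

|z^6| = 39304


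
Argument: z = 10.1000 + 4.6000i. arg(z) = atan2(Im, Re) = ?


Re = 10.1, Im = 4.6
arg = atan2(4.6, 10.1) = 24.4867 degrees

arg(z) = 24.4867 degrees


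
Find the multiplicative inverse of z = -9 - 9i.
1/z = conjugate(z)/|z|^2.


|z|^2 = 81+81 = 162
1/z = (-9 + 9i)/162

1/z = -0.0556 + 0.0556i


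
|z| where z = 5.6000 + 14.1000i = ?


|z| = sqrt(5.6^2 + 14.1^2) = sqrt(31.36 + 198.81) = sqrt(230.17) = 15.1714

|z| = 15.1714


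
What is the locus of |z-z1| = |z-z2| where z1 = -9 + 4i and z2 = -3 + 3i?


Equal distances means the locus is the perpendicular bisector of z1 and z2.
Midpoint = ((-9+(-3))/2, (4+3)/2) = (-6.0000, 3.5000)

Perpendicular bisector through (-6.0000, 3.5000)


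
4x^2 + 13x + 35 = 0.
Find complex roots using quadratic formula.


disc = 13^2 - 4*4*35 = 169 - 560 = -391
sqrt(|disc|) = sqrt(391) = 19.7737
Real part = -13/(2*4) = -1.6250
Imag part = 19.7737/(2*4) = 2.4717

-1.6250 ± 2.4717i


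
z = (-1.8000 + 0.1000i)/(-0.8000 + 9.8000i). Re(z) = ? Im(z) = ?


Multiply by conjugate: (-1.8000 + 0.1000i)(-0.8000 - 9.8000i) / ((-0.8)^2 + 9.8^2)
Numerator real = -1.8*(-0.8) + 0.1*9.8 = 2.42
Numerator imag = 0.1*(-0.8) - (-1.8)*9.8 = 17.56
Denominator = 96.68
Re(z) = 2.42/96.68 = 0.0250
Im(z) = 17.56/96.68 = 0.1816

Re(z) = 0.0250, Im(z) = 0.1816


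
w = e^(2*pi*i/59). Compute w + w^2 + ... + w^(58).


With w = e^(2*pi*i/59), all 59 of the 59th roots of unity w^0 = 1, w, ..., w^(58) sum to 0: 1 + w + ... + w^(58) = (1 - w^59)/(1 - w) = 0 since w^59 = 1, w ≠ 1.
Removing the root 1: w + w^2 + ... + w^(58) = 0 - 1 = -1

Sum = -1


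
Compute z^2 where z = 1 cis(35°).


r^2 = 1^2 = 1
n*theta = 2*35° = 70° = 70° (mod 360)
a = 1*cos(70°) = 0.3420
b = 1*sin(70°) = 0.9397

1 cis(70°) = 0.3420 + 0.9397i


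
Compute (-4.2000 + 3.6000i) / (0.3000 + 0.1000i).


Conjugate of z2 = 0.3000 - 0.1000i
Numerator: (-4.2000 + 3.6000i)(0.3000 - 0.1000i) = -0.9000 + 1.5000i
Denominator: 0.3^2 + 0.1^2 = 0.1
Result = (-0.9000 + 1.5000i)/0.1

-9.0000 + 15.0000i


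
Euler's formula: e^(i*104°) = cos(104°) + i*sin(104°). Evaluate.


cos(104°) = -0.2419
sin(104°) = 0.9703

e^(i*104°) = -0.2419 + 0.9703i


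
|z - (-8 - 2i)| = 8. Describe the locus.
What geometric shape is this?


|z - z0| = r is a circle with center z0 and radius r.
Center = (-8, -2), radius = 8

Circle with center (-8, -2) and radius 8


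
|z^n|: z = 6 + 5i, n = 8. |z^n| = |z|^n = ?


|z| = sqrt(36+25) = sqrt(61) = 7.8102
|z^8| = |z|^8 = (sqrt(61))^8 = 61^4 = 13845841

|z^8| = 13845841


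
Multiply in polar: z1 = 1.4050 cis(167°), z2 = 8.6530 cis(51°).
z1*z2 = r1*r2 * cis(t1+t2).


r = 1.4050 * 8.6530 = 12.1575
theta = 167° + 51° = 218° = 218° (mod 360)

12.1575 cis(218°)


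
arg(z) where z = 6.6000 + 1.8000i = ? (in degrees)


Re = 6.6, Im = 1.8
arg = atan2(1.8, 6.6) = 15.2551 degrees

arg(z) = 15.2551 degrees


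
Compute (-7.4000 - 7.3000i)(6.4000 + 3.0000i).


Real = -7.4*6.4 - (-7.3)*3 = -47.36 - (-21.9) = -25.46
Imag = -7.4*3 + 6.4*(-7.3) = -22.2 - (46.72) = -68.92

-25.4600 - 68.9200i


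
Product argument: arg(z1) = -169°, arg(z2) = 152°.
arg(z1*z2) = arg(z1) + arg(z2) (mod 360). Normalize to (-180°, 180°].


arg(z1*z2) = -169° + 152° = -17°
Normalized to (-180°, 180°]: -17°

-17°


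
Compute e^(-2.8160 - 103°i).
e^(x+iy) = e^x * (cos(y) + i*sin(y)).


e^-2.8160 = 0.0598
cos(-103°) = -0.225
sin(-103°) = -0.9744
Real = 0.0598*(-0.225) = -0.0135
Imag = 0.0598*(-0.9744) = -0.0583

-0.0135 - 0.0583i


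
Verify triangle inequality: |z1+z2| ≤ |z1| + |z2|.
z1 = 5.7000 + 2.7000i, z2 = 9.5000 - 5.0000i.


|z1| = sqrt(5.7^2 + 2.7^2) = sqrt(39.78) = 6.3071
|z2| = sqrt(9.5^2 + (-5)^2) = sqrt(115.25) = 10.7355
z1+z2 = 15.2000 - 2.3000i
|z1+z2| = sqrt(236.33) = 15.3730
|z1|+|z2| = 6.3071 + 10.7355 = 17.0426

|z1+z2| = 15.3730 ≤ |z1|+|z2| = 17.0426 (verified)


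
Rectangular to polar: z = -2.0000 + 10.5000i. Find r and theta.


r = sqrt(4+110.25) = sqrt(114.25) = 10.6888
theta = atan2(10.5, -2) = 100.7843 degrees

r = 10.6888, theta = 100.7843 degrees


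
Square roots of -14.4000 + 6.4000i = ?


|z| = sqrt(207.36+40.96) = 15.7582
sqrt((|z|+a)/2) = sqrt((15.7582+(-14.4))/2) = sqrt(0.6791) = 0.8241
sqrt((|z|-a)/2) = sqrt((15.7582-(-14.4))/2) = sqrt(15.0791) = 3.8832

±(0.8241 + 3.8832i) i.e. 0.8241 + 3.8832i and -0.8241 - 3.8832i


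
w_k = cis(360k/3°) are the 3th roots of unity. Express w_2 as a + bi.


Angle = 360*2/3 = 240°
a = cos(240°) = -0.5000
b = sin(240°) = -0.8660

-0.5000 - 0.8660i


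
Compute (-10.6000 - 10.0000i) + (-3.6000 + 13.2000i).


Real: -10.6 - 3.6 = -14.2
Imag: -10 + 13.2 = 3.2

-14.2000 + 3.2000i


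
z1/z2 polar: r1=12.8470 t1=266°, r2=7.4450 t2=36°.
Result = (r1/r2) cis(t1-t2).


r = 12.8470 / 7.4450 = 1.7256
theta = 266° - 36° = 230° = 230° (mod 360)

1.7256 cis(230°)


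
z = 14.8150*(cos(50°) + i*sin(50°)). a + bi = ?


a = 14.8150*cos(50°) = 14.8150*0.64279 = 9.5229
b = 14.8150*sin(50°) = 14.8150*0.76604 = 11.3489

9.5229 + 11.3489i


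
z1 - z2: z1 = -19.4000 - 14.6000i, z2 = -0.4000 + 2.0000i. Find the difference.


Real: -19.4 + 0.4 = -19
Imag: -14.6 - 2 = -16.6

-19.0000 - 16.6000i


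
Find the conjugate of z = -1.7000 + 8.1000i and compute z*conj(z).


z_bar = -1.7000 - 8.1000i
z*z_bar = (-1.7)^2 + 8.1^2 = 2.89 + 65.61 = 68.5

z_bar = -1.7000 - 8.1000i, z*z_bar = 68.5


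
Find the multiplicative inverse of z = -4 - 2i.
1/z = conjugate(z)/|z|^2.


|z|^2 = 16+4 = 20
1/z = (-4 + 2i)/20

1/z = -0.2000 + 0.1000i


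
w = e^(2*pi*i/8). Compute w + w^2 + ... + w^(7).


With w = e^(2*pi*i/8), all 8 of the 8th roots of unity w^0 = 1, w, ..., w^(7) sum to 0: 1 + w + ... + w^(7) = (1 - w^8)/(1 - w) = 0 since w^8 = 1, w ≠ 1.
Removing the root 1: w + w^2 + ... + w^(7) = 0 - 1 = -1

Sum = -1


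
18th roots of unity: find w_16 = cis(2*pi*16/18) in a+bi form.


Angle = 360*16/18 = 320°
a = cos(320°) = 0.7660
b = sin(320°) = -0.6428

0.7660 - 0.6428i


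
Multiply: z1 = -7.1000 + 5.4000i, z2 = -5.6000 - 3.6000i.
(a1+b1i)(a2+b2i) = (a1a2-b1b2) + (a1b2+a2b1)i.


Real = -7.1*(-5.6) - 5.4*(-3.6) = 39.76 - (-19.44) = 59.2
Imag = -7.1*(-3.6) - (5.6)*5.4 = 25.56 - (30.24) = -4.68

59.2000 - 4.6800i


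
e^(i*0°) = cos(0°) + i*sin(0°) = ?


cos(0°) = 1.0000
sin(0°) = 0

e^(i*0°) = 1.0000 + 0i


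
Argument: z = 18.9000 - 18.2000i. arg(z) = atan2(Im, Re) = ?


Re = 18.9, Im = -18.2
arg = atan2(-18.2, 18.9) = -43.9191 degrees

arg(z) = -43.9191 degrees


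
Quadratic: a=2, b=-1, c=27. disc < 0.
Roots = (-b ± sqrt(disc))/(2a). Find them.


disc = (-1)^2 - 4*2*27 = 1 - 216 = -215
sqrt(|disc|) = sqrt(215) = 14.6629
Real part = 1/(2*2) = 0.2500
Imag part = 14.6629/(2*2) = 3.6657

0.2500 ± 3.6657i


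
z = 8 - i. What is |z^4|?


|z| = sqrt(64+1) = sqrt(65) = 8.0623
|z^4| = |z|^4 = (sqrt(65))^4 = 65^2 = 4225

|z^4| = 4225


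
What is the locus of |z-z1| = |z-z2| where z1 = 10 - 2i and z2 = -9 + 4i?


Equal distances means the locus is the perpendicular bisector of z1 and z2.
Midpoint = ((10+(-9))/2, (-2+4)/2) = (0.5000, 1.0000)

Perpendicular bisector through (0.5000, 1.0000)


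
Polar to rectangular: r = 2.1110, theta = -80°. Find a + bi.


a = 2.1110*cos(-80°) = 2.1110*0.17365 = 0.3666
b = 2.1110*sin(-80°) = 2.1110*(-0.9848) = -2.0789

0.3666 - 2.0789i


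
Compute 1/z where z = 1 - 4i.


|z|^2 = 1+16 = 17
1/z = (1 + 4i)/17

1/z = 0.0588 + 0.2353i


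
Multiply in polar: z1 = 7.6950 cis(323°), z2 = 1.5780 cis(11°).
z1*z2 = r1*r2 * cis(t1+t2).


r = 7.6950 * 1.5780 = 12.1427
theta = 323° + 11° = 334° = 334° (mod 360)

12.1427 cis(334°)


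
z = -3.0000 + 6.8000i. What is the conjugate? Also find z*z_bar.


z_bar = -3.0000 - 6.8000i
z*z_bar = (-3)^2 + 6.8^2 = 9 + 46.24 = 55.24

z_bar = -3.0000 - 6.8000i, z*z_bar = 55.24


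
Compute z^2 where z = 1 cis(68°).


r^2 = 1^2 = 1
n*theta = 2*68° = 136° = 136° (mod 360)
a = 1*cos(136°) = -0.7193
b = 1*sin(136°) = 0.6947

1 cis(136°) = -0.7193 + 0.6947i


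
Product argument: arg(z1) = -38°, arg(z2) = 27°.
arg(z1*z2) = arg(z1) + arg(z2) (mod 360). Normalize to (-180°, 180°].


arg(z1*z2) = -38° + 27° = -11°
Normalized to (-180°, 180°]: -11°

-11°


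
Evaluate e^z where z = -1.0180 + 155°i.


e^-1.0180 = 0.36132
cos(155°) = -0.9063
sin(155°) = 0.4226
Real = 0.36132*(-0.9063) = -0.3275
Imag = 0.36132*0.4226 = 0.1527

-0.3275 + 0.1527i


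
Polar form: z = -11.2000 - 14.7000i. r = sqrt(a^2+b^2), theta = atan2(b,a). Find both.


r = sqrt(125.44+216.09) = sqrt(341.53) = 18.4805
theta = atan2(-14.7, -11.2) = -127.3039 degrees

r = 18.4805, theta = -127.3039 degrees


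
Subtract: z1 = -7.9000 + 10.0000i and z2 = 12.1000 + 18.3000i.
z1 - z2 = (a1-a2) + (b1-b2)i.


Real: -7.9 - 12.1 = -20
Imag: 10 - 18.3 = -8.3

-20.0000 - 8.3000i


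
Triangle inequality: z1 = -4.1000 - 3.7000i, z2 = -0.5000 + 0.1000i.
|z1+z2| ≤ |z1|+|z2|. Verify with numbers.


|z1| = sqrt((-4.1)^2 + (-3.7)^2) = sqrt(30.5) = 5.5227
|z2| = sqrt((-0.5)^2 + 0.1^2) = sqrt(0.26) = 0.5099
z1+z2 = -4.6000 - 3.6000i
|z1+z2| = sqrt(34.12) = 5.8412
|z1|+|z2| = 5.5227 + 0.5099 = 6.0326

|z1+z2| = 5.8412 ≤ |z1|+|z2| = 6.0326 (verified)


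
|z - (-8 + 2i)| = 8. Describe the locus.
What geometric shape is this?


|z - z0| = r is a circle with center z0 and radius r.
Center = (-8, 2), radius = 8

Circle with center (-8, 2) and radius 8


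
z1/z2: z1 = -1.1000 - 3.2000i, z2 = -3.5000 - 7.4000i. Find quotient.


Conjugate of z2 = -3.5000 + 7.4000i
Numerator: (-1.1000 - 3.2000i)(-3.5000 + 7.4000i) = 27.5300 + 3.0600i
Denominator: (-3.5)^2 + (-7.4)^2 = 67.01
Result = (27.5300 + 3.0600i)/67.01

0.4108 + 0.0457i


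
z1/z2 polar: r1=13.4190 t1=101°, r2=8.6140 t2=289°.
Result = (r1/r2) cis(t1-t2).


r = 13.4190 / 8.6140 = 1.5578
theta = 101° - 289° = -188° = 172° (mod 360)

1.5578 cis(172°)


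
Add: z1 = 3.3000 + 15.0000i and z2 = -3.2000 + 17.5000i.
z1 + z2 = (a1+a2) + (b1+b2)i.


Real: 3.3 - 3.2 = 0.1
Imag: 15 + 17.5 = 32.5

0.1000 + 32.5000i


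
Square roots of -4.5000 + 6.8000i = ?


|z| = sqrt(20.25+46.24) = 8.1541
sqrt((|z|+a)/2) = sqrt((8.1541+(-4.5))/2) = sqrt(1.8271) = 1.3517
sqrt((|z|-a)/2) = sqrt((8.1541-(-4.5))/2) = sqrt(6.3271) = 2.5154

±(1.3517 + 2.5154i) i.e. 1.3517 + 2.5154i and -1.3517 - 2.5154i


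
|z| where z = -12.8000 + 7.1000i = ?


|z| = sqrt((-12.8)^2 + 7.1^2) = sqrt(163.84 + 50.41) = sqrt(214.25) = 14.6373

|z| = 14.6373


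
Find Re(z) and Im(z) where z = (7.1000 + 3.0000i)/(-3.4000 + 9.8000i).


Multiply by conjugate: (7.1000 + 3.0000i)(-3.4000 - 9.8000i) / ((-3.4)^2 + 9.8^2)
Numerator real = 7.1*(-3.4) + 3*9.8 = 5.26
Numerator imag = 3*(-3.4) - 7.1*9.8 = -79.78
Denominator = 107.6
Re(z) = 5.26/107.6 = 0.0489
Im(z) = -79.78/107.6 = -0.7414

Re(z) = 0.0489, Im(z) = -0.7414


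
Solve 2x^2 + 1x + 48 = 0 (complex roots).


disc = 1^2 - 4*2*48 = 1 - 384 = -383
sqrt(|disc|) = sqrt(383) = 19.5704
Real part = -1/(2*2) = -0.2500
Imag part = 19.5704/(2*2) = 4.8926

-0.2500 ± 4.8926i


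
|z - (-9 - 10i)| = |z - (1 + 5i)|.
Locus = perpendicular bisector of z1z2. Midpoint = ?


Equal distances means the locus is the perpendicular bisector of z1 and z2.
Midpoint = ((-9+1)/2, (-10+5)/2) = (-4.0000, -2.5000)

Perpendicular bisector through (-4.0000, -2.5000)


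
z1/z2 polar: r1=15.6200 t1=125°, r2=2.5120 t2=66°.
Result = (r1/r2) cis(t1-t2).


r = 15.6200 / 2.5120 = 6.2182
theta = 125° - 66° = 59° = 59° (mod 360)

6.2182 cis(59°)


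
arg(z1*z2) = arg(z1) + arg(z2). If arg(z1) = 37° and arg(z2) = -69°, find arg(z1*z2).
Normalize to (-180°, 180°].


arg(z1*z2) = 37° - 69° = -32°
Normalized to (-180°, 180°]: -32°

-32°


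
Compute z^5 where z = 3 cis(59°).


r^5 = 3^5 = 243
n*theta = 5*59° = 295° = 295° (mod 360)
a = 243*cos(295°) = 102.6962
b = 243*sin(295°) = -220.2328

243 cis(295°) = 102.6962 - 220.2328i


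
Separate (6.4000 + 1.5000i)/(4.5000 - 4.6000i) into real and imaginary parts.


Multiply by conjugate: (6.4000 + 1.5000i)(4.5000 + 4.6000i) / (4.5^2 + (-4.6)^2)
Numerator real = 6.4*4.5 + 1.5*(-4.6) = 21.9
Numerator imag = 1.5*4.5 - 6.4*(-4.6) = 36.19
Denominator = 41.41
Re(z) = 21.9/41.41 = 0.5289
Im(z) = 36.19/41.41 = 0.8739

Re(z) = 0.5289, Im(z) = 0.8739


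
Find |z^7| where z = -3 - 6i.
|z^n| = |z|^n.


|z| = sqrt(9+36) = sqrt(45) = 6.7082
|z^7| = |z|^7 = (sqrt(45))^7 = 45^3 * sqrt(45) = 91125*sqrt(45)

|z^7| = 91125*sqrt(45) ≈ 611285.0833


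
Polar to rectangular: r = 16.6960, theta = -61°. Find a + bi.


a = 16.6960*cos(-61°) = 16.6960*0.48481 = 8.0944
b = 16.6960*sin(-61°) = 16.6960*(-0.87462) = -14.6027

8.0944 - 14.6027i


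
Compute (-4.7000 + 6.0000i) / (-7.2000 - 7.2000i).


Conjugate of z2 = -7.2000 + 7.2000i
Numerator: (-4.7000 + 6.0000i)(-7.2000 + 7.2000i) = -9.3600 - 77.0400i
Denominator: (-7.2)^2 + (-7.2)^2 = 103.68
Result = (-9.3600 - 77.0400i)/103.68

-0.0903 - 0.7431i


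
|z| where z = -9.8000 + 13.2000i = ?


|z| = sqrt((-9.8)^2 + 13.2^2) = sqrt(96.04 + 174.24) = sqrt(270.28) = 16.4402

|z| = 16.4402


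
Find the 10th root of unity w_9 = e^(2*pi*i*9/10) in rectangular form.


Angle = 360*9/10 = 324°
a = cos(324°) = 0.8090
b = sin(324°) = -0.5878

0.8090 - 0.5878i


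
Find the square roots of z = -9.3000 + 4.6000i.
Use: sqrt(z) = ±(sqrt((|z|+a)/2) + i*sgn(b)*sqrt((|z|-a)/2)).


|z| = sqrt(86.49+21.16) = 10.3755
sqrt((|z|+a)/2) = sqrt((10.3755+(-9.3))/2) = sqrt(0.5377) = 0.7333
sqrt((|z|-a)/2) = sqrt((10.3755-(-9.3))/2) = sqrt(9.8377) = 3.1365

±(0.7333 + 3.1365i) i.e. 0.7333 + 3.1365i and -0.7333 - 3.1365i


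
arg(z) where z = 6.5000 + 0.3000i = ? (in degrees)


Re = 6.5, Im = 0.3
arg = atan2(0.3, 6.5) = 2.6425 degrees

arg(z) = 2.6425 degrees


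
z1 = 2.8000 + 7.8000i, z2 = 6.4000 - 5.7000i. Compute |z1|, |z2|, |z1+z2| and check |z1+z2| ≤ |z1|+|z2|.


|z1| = sqrt(2.8^2 + 7.8^2) = sqrt(68.68) = 8.2873
|z2| = sqrt(6.4^2 + (-5.7)^2) = sqrt(73.45) = 8.5703
z1+z2 = 9.2000 + 2.1000i
|z1+z2| = sqrt(89.05) = 9.4366
|z1|+|z2| = 8.2873 + 8.5703 = 16.8576

|z1+z2| = 9.4366 ≤ |z1|+|z2| = 16.8576 (verified)


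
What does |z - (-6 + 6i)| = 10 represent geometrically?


|z - z0| = r is a circle with center z0 and radius r.
Center = (-6, 6), radius = 10

Circle with center (-6, 6) and radius 10


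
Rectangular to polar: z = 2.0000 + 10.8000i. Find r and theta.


r = sqrt(4+116.64) = sqrt(120.64) = 10.9836
theta = atan2(10.8, 2) = 79.5085 degrees

r = 10.9836, theta = 79.5085 degrees


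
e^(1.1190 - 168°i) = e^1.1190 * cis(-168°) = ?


e^1.1190 = 3.0618
cos(-168°) = -0.97815
sin(-168°) = -0.20791
Real = 3.0618*(-0.97815) = -2.9949
Imag = 3.0618*(-0.20791) = -0.6366

-2.9949 - 0.6366i


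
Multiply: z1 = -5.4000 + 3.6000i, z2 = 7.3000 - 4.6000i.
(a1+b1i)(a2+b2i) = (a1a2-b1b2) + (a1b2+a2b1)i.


Real = -5.4*7.3 - 3.6*(-4.6) = -39.42 - (-16.56) = -22.86
Imag = -5.4*(-4.6) + 7.3*3.6 = 24.84 + 26.28 = 51.12

-22.8600 + 51.1200i


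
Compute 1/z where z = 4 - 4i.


|z|^2 = 16+16 = 32
1/z = (4 + 4i)/32

1/z = 0.1250 + 0.1250i


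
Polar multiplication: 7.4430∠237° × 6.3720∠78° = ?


r = 7.4430 * 6.3720 = 47.4268
theta = 237° + 78° = 315° = 315° (mod 360)

47.4268 cis(315°)


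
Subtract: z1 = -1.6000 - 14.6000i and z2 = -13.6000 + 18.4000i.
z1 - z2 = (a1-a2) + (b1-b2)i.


Real: -1.6 + 13.6 = 12
Imag: -14.6 - 18.4 = -33

12.0000 - 33.0000i


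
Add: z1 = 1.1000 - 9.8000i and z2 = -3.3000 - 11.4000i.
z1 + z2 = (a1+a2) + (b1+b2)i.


Real: 1.1 - 3.3 = -2.2
Imag: -9.8 - 11.4 = -21.2

-2.2000 - 21.2000i


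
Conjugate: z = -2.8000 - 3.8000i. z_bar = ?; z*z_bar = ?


z_bar = -2.8000 + 3.8000i
z*z_bar = (-2.8)^2 + (-3.8)^2 = 7.84 + 14.44 = 22.28

z_bar = -2.8000 + 3.8000i, z*z_bar = 22.28


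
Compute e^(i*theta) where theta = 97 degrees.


cos(97°) = -0.1219
sin(97°) = 0.9925

e^(i*97°) = -0.1219 + 0.9925i


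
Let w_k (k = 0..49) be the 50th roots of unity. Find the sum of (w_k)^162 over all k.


The roots are w_k = w^k with w = e^(2*pi*i/50), and (w^k)^162 = (w^162)^k.
So S = 1 + u + u^2 + ... + u^(49) with u = w^162.
162 = 3*50 + 12, so 162 is not a multiple of 50: u = (w^50)^3 * w^12 = w^12 ≠ 1 (w is a primitive 50th root), while u^50 = (w^50)^162 = 1.
Geometric series: S = (1 - u^50)/(1 - u) = (1 - 1)/(1 - u) = 0

S = 0


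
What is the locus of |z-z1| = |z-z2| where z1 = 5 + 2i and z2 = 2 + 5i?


Equal distances means the locus is the perpendicular bisector of z1 and z2.
Midpoint = ((5+2)/2, (2+5)/2) = (3.5000, 3.5000)

Perpendicular bisector through (3.5000, 3.5000)


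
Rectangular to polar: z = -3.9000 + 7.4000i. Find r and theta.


r = sqrt(15.21+54.76) = sqrt(69.97) = 8.3648
theta = atan2(7.4, -3.9) = 117.7904 degrees

r = 8.3648, theta = 117.7904 degrees


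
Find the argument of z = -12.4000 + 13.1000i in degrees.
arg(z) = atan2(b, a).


Re = -12.4, Im = 13.1
arg = atan2(13.1, -12.4) = 133.4276 degrees

arg(z) = 133.4276 degrees


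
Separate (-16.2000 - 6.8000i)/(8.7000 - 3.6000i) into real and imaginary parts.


Multiply by conjugate: (-16.2000 - 6.8000i)(8.7000 + 3.6000i) / (8.7^2 + (-3.6)^2)
Numerator real = -16.2*8.7 - (6.8)*(-3.6) = -116.46
Numerator imag = -6.8*8.7 - (-16.2)*(-3.6) = -117.48
Denominator = 88.65
Re(z) = -116.46/88.65 = -1.3137
Im(z) = -117.48/88.65 = -1.3252

Re(z) = -1.3137, Im(z) = -1.3252


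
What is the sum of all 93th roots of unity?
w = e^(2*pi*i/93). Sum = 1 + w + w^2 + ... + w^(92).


The sum of all 93th roots of unity is 0.
Geometric series: (1 - w^93)/(1 - w) = (1-1)/(1-w) = 0 since w^93 = 1, w ≠ 1.
Alternatively: coefficient of z^92 in z^93 - 1 is 0.

0


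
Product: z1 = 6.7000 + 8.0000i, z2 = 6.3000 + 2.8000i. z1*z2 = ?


Real = 6.7*6.3 - 8*2.8 = 42.21 - 22.4 = 19.81
Imag = 6.7*2.8 + 6.3*8 = 18.76 + 50.4 = 69.16

19.8100 + 69.1600i


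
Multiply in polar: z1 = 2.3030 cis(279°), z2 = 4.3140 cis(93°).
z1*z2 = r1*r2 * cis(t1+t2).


r = 2.3030 * 4.3140 = 9.9351
theta = 279° + 93° = 372° = 12° (mod 360)

9.9351 cis(12°)


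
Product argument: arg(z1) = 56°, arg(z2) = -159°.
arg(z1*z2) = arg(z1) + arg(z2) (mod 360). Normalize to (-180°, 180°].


arg(z1*z2) = 56° - 159° = -103°
Normalized to (-180°, 180°]: -103°

-103°


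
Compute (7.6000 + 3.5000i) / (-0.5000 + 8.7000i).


Conjugate of z2 = -0.5000 - 8.7000i
Numerator: (7.6000 + 3.5000i)(-0.5000 - 8.7000i) = 26.6500 - 67.8700i
Denominator: (-0.5)^2 + 8.7^2 = 75.94
Result = (26.6500 - 67.8700i)/75.94

0.3509 - 0.8937i


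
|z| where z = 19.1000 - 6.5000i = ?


|z| = sqrt(19.1^2 + (-6.5)^2) = sqrt(364.81 + 42.25) = sqrt(407.06) = 20.1757

|z| = 20.1757


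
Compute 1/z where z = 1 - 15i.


|z|^2 = 1+225 = 226
1/z = (1 + 15i)/226

1/z = 0.0044 + 0.0664i


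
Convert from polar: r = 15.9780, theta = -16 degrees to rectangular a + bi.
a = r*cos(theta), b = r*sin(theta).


a = 15.9780*cos(-16°) = 15.9780*0.96126 = 15.3590
b = 15.9780*sin(-16°) = 15.9780*(-0.275637) = -4.4041

15.3590 - 4.4041i


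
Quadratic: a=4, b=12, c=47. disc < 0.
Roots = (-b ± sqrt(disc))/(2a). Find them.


disc = 12^2 - 4*4*47 = 144 - 752 = -608
sqrt(|disc|) = sqrt(608) = 24.6577
Real part = -12/(2*4) = -1.5000
Imag part = 24.6577/(2*4) = 3.0822

-1.5000 ± 3.0822i


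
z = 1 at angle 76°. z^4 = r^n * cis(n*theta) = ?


r^4 = 1^4 = 1
n*theta = 4*76° = 304° = 304° (mod 360)
a = 1*cos(304°) = 0.5592
b = 1*sin(304°) = -0.8290

1 cis(304°) = 0.5592 - 0.8290i


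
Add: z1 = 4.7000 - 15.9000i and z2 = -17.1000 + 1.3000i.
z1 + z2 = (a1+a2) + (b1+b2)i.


Real: 4.7 - 17.1 = -12.4
Imag: -15.9 + 1.3 = -14.6

-12.4000 - 14.6000i


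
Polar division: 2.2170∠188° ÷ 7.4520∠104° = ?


r = 2.2170 / 7.4520 = 0.2975
theta = 188° - 104° = 84° = 84° (mod 360)

0.2975 cis(84°)


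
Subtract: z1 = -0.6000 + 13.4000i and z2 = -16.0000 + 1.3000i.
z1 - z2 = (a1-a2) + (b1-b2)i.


Real: -0.6 + 16 = 15.4
Imag: 13.4 - 1.3 = 12.1

15.4000 + 12.1000i


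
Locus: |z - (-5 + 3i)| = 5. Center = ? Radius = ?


|z - z0| = r is a circle with center z0 and radius r.
Center = (-5, 3), radius = 5

Circle with center (-5, 3) and radius 5


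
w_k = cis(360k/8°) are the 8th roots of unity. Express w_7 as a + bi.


Angle = 360*7/8 = 315°
a = cos(315°) = 0.7071
b = sin(315°) = -0.7071

0.7071 - 0.7071i


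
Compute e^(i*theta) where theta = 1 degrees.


cos(1°) = 0.9998
sin(1°) = 0.0175

e^(i*1°) = 0.9998 + 0.0175i


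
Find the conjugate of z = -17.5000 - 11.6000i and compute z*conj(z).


z_bar = -17.5000 + 11.6000i
z*z_bar = (-17.5)^2 + (-11.6)^2 = 306.25 + 134.56 = 440.81

z_bar = -17.5000 + 11.6000i, z*z_bar = 440.81


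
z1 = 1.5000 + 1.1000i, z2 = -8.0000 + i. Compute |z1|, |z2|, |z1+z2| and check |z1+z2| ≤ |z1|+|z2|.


|z1| = sqrt(1.5^2 + 1.1^2) = sqrt(3.46) = 1.8601
|z2| = sqrt((-8)^2 + 1^2) = sqrt(65) = 8.0623
z1+z2 = -6.5000 + 2.1000i
|z1+z2| = sqrt(46.66) = 6.8308
|z1|+|z2| = 1.8601 + 8.0623 = 9.9224

|z1+z2| = 6.8308 ≤ |z1|+|z2| = 9.9224 (verified)


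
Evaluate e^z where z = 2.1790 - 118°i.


e^2.1790 = 8.8375
cos(-118°) = -0.46947
sin(-118°) = -0.8829476
Real = 8.8375*(-0.46947) = -4.1489
Imag = 8.8375*(-0.8829476) = -7.8030

-4.1489 - 7.8030i


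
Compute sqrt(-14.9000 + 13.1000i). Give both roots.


|z| = sqrt(222.01+171.61) = 19.8399
sqrt((|z|+a)/2) = sqrt((19.8399+(-14.9))/2) = sqrt(2.4699) = 1.5716
sqrt((|z|-a)/2) = sqrt((19.8399-(-14.9))/2) = sqrt(17.3699) = 4.1677

±(1.5716 + 4.1677i) i.e. 1.5716 + 4.1677i and -1.5716 - 4.1677i


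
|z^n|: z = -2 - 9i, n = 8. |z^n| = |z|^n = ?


|z| = sqrt(4+81) = sqrt(85) = 9.2195
|z^8| = |z|^8 = (sqrt(85))^8 = 85^4 = 52200625

|z^8| = 52200625


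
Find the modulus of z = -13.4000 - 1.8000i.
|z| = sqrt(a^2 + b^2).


|z| = sqrt((-13.4)^2 + (-1.8)^2) = sqrt(179.56 + 3.24) = sqrt(182.8) = 13.5204

|z| = 13.5204


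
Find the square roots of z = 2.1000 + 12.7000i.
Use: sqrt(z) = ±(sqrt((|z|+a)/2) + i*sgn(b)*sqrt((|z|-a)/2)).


|z| = sqrt(4.41+161.29) = 12.8725
sqrt((|z|+a)/2) = sqrt((12.8725+2.1)/2) = sqrt(7.4862) = 2.7361
sqrt((|z|-a)/2) = sqrt((12.8725-2.1)/2) = sqrt(5.3862) = 2.3208

±(2.7361 + 2.3208i) i.e. 2.7361 + 2.3208i and -2.7361 - 2.3208i


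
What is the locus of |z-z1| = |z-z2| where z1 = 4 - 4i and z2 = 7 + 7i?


Equal distances means the locus is the perpendicular bisector of z1 and z2.
Midpoint = ((4+7)/2, (-4+7)/2) = (5.5000, 1.5000)

Perpendicular bisector through (5.5000, 1.5000)


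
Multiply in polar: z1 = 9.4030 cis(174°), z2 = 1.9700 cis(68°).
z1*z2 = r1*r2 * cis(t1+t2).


r = 9.4030 * 1.9700 = 18.5239
theta = 174° + 68° = 242° = 242° (mod 360)

18.5239 cis(242°)


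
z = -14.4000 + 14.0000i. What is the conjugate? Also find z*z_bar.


z_bar = -14.4000 - 14.0000i
z*z_bar = (-14.4)^2 + 14^2 = 207.36 + 196 = 403.36

z_bar = -14.4000 - 14.0000i, z*z_bar = 403.36


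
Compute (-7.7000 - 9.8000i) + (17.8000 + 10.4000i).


Real: -7.7 + 17.8 = 10.1
Imag: -9.8 + 10.4 = 0.6

10.1000 + 0.6000i


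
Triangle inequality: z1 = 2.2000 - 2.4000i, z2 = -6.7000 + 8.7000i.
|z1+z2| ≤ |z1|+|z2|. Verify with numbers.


|z1| = sqrt(2.2^2 + (-2.4)^2) = sqrt(10.6) = 3.2558
|z2| = sqrt((-6.7)^2 + 8.7^2) = sqrt(120.58) = 10.9809
z1+z2 = -4.5000 + 6.3000i
|z1+z2| = sqrt(59.94) = 7.7421
|z1|+|z2| = 3.2558 + 10.9809 = 14.2367

|z1+z2| = 7.7421 ≤ |z1|+|z2| = 14.2367 (verified)


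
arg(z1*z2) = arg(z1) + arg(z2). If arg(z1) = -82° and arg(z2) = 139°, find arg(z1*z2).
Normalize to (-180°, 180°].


arg(z1*z2) = -82° + 139° = 57°
Normalized to (-180°, 180°]: 57°

57°


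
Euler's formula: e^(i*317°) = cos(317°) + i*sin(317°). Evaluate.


cos(317°) = 0.7314
sin(317°) = -0.6820

e^(i*317°) = 0.7314 - 0.6820i


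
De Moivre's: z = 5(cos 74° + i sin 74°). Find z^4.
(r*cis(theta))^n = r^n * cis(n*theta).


r^4 = 5^4 = 625
n*theta = 4*74° = 296° = 296° (mod 360)
a = 625*cos(296°) = 273.9820
b = 625*sin(296°) = -561.7463

625 cis(296°) = 273.9820 - 561.7463i


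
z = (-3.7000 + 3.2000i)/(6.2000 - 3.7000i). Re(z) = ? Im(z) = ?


Multiply by conjugate: (-3.7000 + 3.2000i)(6.2000 + 3.7000i) / (6.2^2 + (-3.7)^2)
Numerator real = -3.7*6.2 + 3.2*(-3.7) = -34.78
Numerator imag = 3.2*6.2 - (-3.7)*(-3.7) = 6.15
Denominator = 52.13
Re(z) = -34.78/52.13 = -0.6672
Im(z) = 6.15/52.13 = 0.1180

Re(z) = -0.6672, Im(z) = 0.1180


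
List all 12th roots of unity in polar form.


The 12th roots of unity are cis(360k/12°) for k=0..11
Angle step = 360/12 = 30°
Primitive root: cis(30°)
Primitive root = 0.8660 + 0.5000i

12 roots at angles: 0°, 30°, 60°, 90°, 120°, 150°, 180°, 210°, 240°, 270°, 300°, 330°


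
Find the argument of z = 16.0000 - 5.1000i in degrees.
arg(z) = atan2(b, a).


Re = 16, Im = -5.1
arg = atan2(-5.1, 16) = -17.6797 degrees

arg(z) = -17.6797 degrees


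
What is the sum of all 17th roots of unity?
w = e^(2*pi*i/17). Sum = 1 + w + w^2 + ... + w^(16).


The sum of all 17th roots of unity is 0.
Geometric series: (1 - w^17)/(1 - w) = (1-1)/(1-w) = 0 since w^17 = 1, w ≠ 1.
Alternatively: coefficient of z^16 in z^17 - 1 is 0.

0


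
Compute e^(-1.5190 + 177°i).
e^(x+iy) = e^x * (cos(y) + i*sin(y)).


e^-1.5190 = 0.2189
cos(177°) = -0.9986
sin(177°) = 0.05234
Real = 0.2189*(-0.9986) = -0.2186
Imag = 0.2189*0.05234 = 0.0115

-0.2186 + 0.0115i


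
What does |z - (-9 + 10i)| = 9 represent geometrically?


|z - z0| = r is a circle with center z0 and radius r.
Center = (-9, 10), radius = 9

Circle with center (-9, 10) and radius 9


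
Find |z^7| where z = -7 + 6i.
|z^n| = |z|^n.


|z| = sqrt(49+36) = sqrt(85) = 9.2195
|z^7| = |z|^7 = (sqrt(85))^7 = 85^3 * sqrt(85) = 614125*sqrt(85)

|z^7| = 614125*sqrt(85) ≈ 5661952.7398


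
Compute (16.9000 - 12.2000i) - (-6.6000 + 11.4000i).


Real: 16.9 + 6.6 = 23.5
Imag: -12.2 - 11.4 = -23.6

23.5000 - 23.6000i


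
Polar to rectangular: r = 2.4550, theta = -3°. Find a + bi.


a = 2.4550*cos(-3°) = 2.4550*0.9986 = 2.4516
b = 2.4550*sin(-3°) = 2.4550*(-0.05234) = -0.1285

2.4516 - 0.1285i


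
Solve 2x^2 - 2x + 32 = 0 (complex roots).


disc = (-2)^2 - 4*2*32 = 4 - 256 = -252
sqrt(|disc|) = sqrt(252) = 15.8745
Real part = 2/(2*2) = 0.5000
Imag part = 15.8745/(2*2) = 3.9686

0.5000 ± 3.9686i


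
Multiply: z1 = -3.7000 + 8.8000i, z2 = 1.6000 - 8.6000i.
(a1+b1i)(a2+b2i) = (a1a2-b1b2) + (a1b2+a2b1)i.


Real = -3.7*1.6 - 8.8*(-8.6) = -5.92 - (-75.68) = 69.76
Imag = -3.7*(-8.6) + 1.6*8.8 = 31.82 + 14.08 = 45.9

69.7600 + 45.9000i


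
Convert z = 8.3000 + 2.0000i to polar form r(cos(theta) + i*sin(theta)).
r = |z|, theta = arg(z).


r = sqrt(68.89+4) = sqrt(72.89) = 8.5376
theta = atan2(2, 8.3) = 13.5479 degrees

r = 8.5376, theta = 13.5479 degrees


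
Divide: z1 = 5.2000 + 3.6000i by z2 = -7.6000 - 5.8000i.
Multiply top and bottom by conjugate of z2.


Conjugate of z2 = -7.6000 + 5.8000i
Numerator: (5.2000 + 3.6000i)(-7.6000 + 5.8000i) = -60.4000 + 2.8000i
Denominator: (-7.6)^2 + (-5.8)^2 = 91.4
Result = (-60.4000 + 2.8000i)/91.4

-0.6608 + 0.0306i


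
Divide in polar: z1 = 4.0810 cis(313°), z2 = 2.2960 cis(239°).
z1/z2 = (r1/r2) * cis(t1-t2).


r = 4.0810 / 2.2960 = 1.7774
theta = 313° - 239° = 74° = 74° (mod 360)

1.7774 cis(74°)


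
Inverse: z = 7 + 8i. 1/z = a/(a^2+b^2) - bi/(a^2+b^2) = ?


|z|^2 = 49+64 = 113
1/z = (7 - 8i)/113

1/z = 0.0619 - 0.0708i


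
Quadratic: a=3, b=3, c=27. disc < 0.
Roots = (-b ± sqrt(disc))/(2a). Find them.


disc = 3^2 - 4*3*27 = 9 - 324 = -315
sqrt(|disc|) = sqrt(315) = 17.7482
Real part = -3/(2*3) = -0.5000
Imag part = 17.7482/(2*3) = 2.9580

-0.5000 ± 2.9580i


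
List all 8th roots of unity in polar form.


The 8th roots of unity are cis(360k/8°) for k=0..7
Angle step = 360/8 = 45°
Primitive root: cis(45°)
Primitive root = 0.7071 + 0.7071i

8 roots at angles: 0°, 45°, 90°, 135°, 180°, 225°, 270°, 315°


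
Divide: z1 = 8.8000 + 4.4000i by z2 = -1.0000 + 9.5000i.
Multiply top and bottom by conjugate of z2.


Conjugate of z2 = -1.0000 - 9.5000i
Numerator: (8.8000 + 4.4000i)(-1.0000 - 9.5000i) = 33.0000 - 88.0000i
Denominator: (-1)^2 + 9.5^2 = 91.25
Result = (33.0000 - 88.0000i)/91.25

0.3616 - 0.9644i


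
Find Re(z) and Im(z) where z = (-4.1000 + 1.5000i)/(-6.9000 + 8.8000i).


Multiply by conjugate: (-4.1000 + 1.5000i)(-6.9000 - 8.8000i) / ((-6.9)^2 + 8.8^2)
Numerator real = -4.1*(-6.9) + 1.5*8.8 = 41.49
Numerator imag = 1.5*(-6.9) - (-4.1)*8.8 = 25.73
Denominator = 125.05
Re(z) = 41.49/125.05 = 0.3318
Im(z) = 25.73/125.05 = 0.2058

Re(z) = 0.3318, Im(z) = 0.2058


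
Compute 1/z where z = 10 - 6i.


|z|^2 = 100+36 = 136
1/z = (10 + 6i)/136

1/z = 0.0735 + 0.0441i


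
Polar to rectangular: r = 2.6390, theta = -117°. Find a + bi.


a = 2.6390*cos(-117°) = 2.6390*(-0.454) = -1.1981
b = 2.6390*sin(-117°) = 2.6390*(-0.89101) = -2.3514

-1.1981 - 2.3514i


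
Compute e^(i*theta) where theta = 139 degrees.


cos(139°) = -0.7547
sin(139°) = 0.6561

e^(i*139°) = -0.7547 + 0.6561i


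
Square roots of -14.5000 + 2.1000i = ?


|z| = sqrt(210.25+4.41) = 14.6513
sqrt((|z|+a)/2) = sqrt((14.6513+(-14.5))/2) = sqrt(0.0756) = 0.2750
sqrt((|z|-a)/2) = sqrt((14.6513-(-14.5))/2) = sqrt(14.5756) = 3.8178

±(0.2750 + 3.8178i) i.e. 0.2750 + 3.8178i and -0.2750 - 3.8178i


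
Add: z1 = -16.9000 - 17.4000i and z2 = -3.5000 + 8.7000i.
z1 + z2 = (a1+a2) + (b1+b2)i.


Real: -16.9 - 3.5 = -20.4
Imag: -17.4 + 8.7 = -8.7

-20.4000 - 8.7000i


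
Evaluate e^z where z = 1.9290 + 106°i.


e^1.9290 = 6.8826
cos(106°) = -0.27564
sin(106°) = 0.96126
Real = 6.8826*(-0.27564) = -1.8971
Imag = 6.8826*0.96126 = 6.6160

-1.8971 + 6.6160i


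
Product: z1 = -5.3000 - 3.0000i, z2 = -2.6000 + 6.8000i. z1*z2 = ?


Real = -5.3*(-2.6) - (-3)*6.8 = 13.78 - (-20.4) = 34.18
Imag = -5.3*6.8 - (2.6)*(-3) = -36.04 + 7.8 = -28.24

34.1800 - 28.2400i


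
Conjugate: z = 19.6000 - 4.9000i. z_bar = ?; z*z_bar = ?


z_bar = 19.6000 + 4.9000i
z*z_bar = 19.6^2 + (-4.9)^2 = 384.16 + 24.01 = 408.17

z_bar = 19.6000 + 4.9000i, z*z_bar = 408.17


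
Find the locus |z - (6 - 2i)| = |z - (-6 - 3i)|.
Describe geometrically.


Equal distances means the locus is the perpendicular bisector of z1 and z2.
Midpoint = ((6+(-6))/2, (-2+(-3))/2) = (0, -2.5000)

Perpendicular bisector through (0, -2.5000)


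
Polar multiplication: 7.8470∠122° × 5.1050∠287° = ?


r = 7.8470 * 5.1050 = 40.0589
theta = 122° + 287° = 409° = 49° (mod 360)

40.0589 cis(49°)


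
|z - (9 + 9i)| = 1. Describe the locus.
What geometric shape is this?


|z - z0| = r is a circle with center z0 and radius r.
Center = (9, 9), radius = 1

Circle with center (9, 9) and radius 1


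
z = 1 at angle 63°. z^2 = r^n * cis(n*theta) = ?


r^2 = 1^2 = 1
n*theta = 2*63° = 126° = 126° (mod 360)
a = 1*cos(126°) = -0.5878
b = 1*sin(126°) = 0.8090

1 cis(126°) = -0.5878 + 0.8090i


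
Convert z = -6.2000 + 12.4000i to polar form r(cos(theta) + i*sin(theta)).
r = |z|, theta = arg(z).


r = sqrt(38.44+153.76) = sqrt(192.2) = 13.8636
theta = atan2(12.4, -6.2) = 116.5651 degrees

r = 13.8636, theta = 116.5651 degrees


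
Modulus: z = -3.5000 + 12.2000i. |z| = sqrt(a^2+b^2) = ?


|z| = sqrt((-3.5)^2 + 12.2^2) = sqrt(12.25 + 148.84) = sqrt(161.09) = 12.6921

|z| = 12.6921


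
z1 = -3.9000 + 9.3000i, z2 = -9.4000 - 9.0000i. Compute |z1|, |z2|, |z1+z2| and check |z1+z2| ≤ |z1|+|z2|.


|z1| = sqrt((-3.9)^2 + 9.3^2) = sqrt(101.7) = 10.0846
|z2| = sqrt((-9.4)^2 + (-9)^2) = sqrt(169.36) = 13.0138
z1+z2 = -13.3000 + 0.3000i
|z1+z2| = sqrt(176.98) = 13.3034
|z1|+|z2| = 10.0846 + 13.0138 = 23.0984

|z1+z2| = 13.3034 ≤ |z1|+|z2| = 23.0984 (verified)


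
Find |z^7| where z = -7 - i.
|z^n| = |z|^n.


|z| = sqrt(49+1) = sqrt(50) = 7.0711
|z^7| = |z|^7 = (sqrt(50))^7 = 50^3 * sqrt(50) = 125000*sqrt(50)

|z^7| = 125000*sqrt(50) ≈ 883883.4765


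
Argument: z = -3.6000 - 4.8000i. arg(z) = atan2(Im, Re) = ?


Re = -3.6, Im = -4.8
arg = atan2(-4.8, -3.6) = -126.8699 degrees

arg(z) = -126.8699 degrees


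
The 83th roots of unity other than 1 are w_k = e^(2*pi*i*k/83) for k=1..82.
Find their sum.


With w = e^(2*pi*i/83), all 83 of the 83th roots of unity w^0 = 1, w, ..., w^(82) sum to 0: 1 + w + ... + w^(82) = (1 - w^83)/(1 - w) = 0 since w^83 = 1, w ≠ 1.
Removing the root 1: w + w^2 + ... + w^(82) = 0 - 1 = -1

Sum = -1


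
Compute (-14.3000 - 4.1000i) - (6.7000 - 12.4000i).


Real: -14.3 - 6.7 = -21
Imag: -4.1 + 12.4 = 8.3

-21.0000 + 8.3000i


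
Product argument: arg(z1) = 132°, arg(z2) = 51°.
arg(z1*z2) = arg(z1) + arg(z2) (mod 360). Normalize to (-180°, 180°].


arg(z1*z2) = 132° + 51° = 183°
Normalized to (-180°, 180°]: -177°

-177°


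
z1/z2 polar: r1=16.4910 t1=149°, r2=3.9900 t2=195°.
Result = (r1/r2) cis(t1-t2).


r = 16.4910 / 3.9900 = 4.1331
theta = 149° - 195° = -46° = 314° (mod 360)

4.1331 cis(314°)


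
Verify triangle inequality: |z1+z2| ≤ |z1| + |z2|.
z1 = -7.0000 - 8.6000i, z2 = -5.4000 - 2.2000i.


|z1| = sqrt((-7)^2 + (-8.6)^2) = sqrt(122.96) = 11.0887
|z2| = sqrt((-5.4)^2 + (-2.2)^2) = sqrt(34) = 5.8310
z1+z2 = -12.4000 - 10.8000i
|z1+z2| = sqrt(270.4) = 16.4438
|z1|+|z2| = 11.0887 + 5.8310 = 16.9197

|z1+z2| = 16.4438 ≤ |z1|+|z2| = 16.9197 (verified)


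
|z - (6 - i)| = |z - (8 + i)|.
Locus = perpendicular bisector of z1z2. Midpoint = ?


Equal distances means the locus is the perpendicular bisector of z1 and z2.
Midpoint = ((6+8)/2, (-1+1)/2) = (7.0000, 0)

Perpendicular bisector through (7.0000, 0)


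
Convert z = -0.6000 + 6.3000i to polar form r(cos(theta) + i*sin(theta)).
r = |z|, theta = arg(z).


r = sqrt(0.36+39.69) = sqrt(40.05) = 6.3285
theta = atan2(6.3, -0.6) = 95.4403 degrees

r = 6.3285, theta = 95.4403 degrees


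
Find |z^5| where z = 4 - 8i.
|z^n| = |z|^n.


|z| = sqrt(16+64) = sqrt(80) = 8.9443
|z^5| = |z|^5 = (sqrt(80))^5 = 80^2 * sqrt(80) = 6400*sqrt(80)

|z^5| = 6400*sqrt(80) ≈ 57243.3402


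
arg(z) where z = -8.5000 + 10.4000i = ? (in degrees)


Re = -8.5, Im = 10.4
arg = atan2(10.4, -8.5) = 129.2594 degrees

arg(z) = 129.2594 degrees


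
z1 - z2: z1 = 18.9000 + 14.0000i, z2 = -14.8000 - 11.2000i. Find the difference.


Real: 18.9 + 14.8 = 33.7
Imag: 14 + 11.2 = 25.2

33.7000 + 25.2000i


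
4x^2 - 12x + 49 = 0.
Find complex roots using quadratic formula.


disc = (-12)^2 - 4*4*49 = 144 - 784 = -640
sqrt(|disc|) = sqrt(640) = 25.2982
Real part = 12/(2*4) = 1.5000
Imag part = 25.2982/(2*4) = 3.1623

1.5000 ± 3.1623i


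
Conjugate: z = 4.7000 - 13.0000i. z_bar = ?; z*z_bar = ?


z_bar = 4.7000 + 13.0000i
z*z_bar = 4.7^2 + (-13)^2 = 22.09 + 169 = 191.09

z_bar = 4.7000 + 13.0000i, z*z_bar = 191.09


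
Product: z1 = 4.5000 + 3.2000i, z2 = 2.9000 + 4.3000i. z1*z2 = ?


Real = 4.5*2.9 - 3.2*4.3 = 13.05 - 13.76 = -0.71
Imag = 4.5*4.3 + 2.9*3.2 = 19.35 + 9.28 = 28.63

-0.7100 + 28.6300i


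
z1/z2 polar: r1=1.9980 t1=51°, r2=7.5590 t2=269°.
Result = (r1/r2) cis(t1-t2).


r = 1.9980 / 7.5590 = 0.2643
theta = 51° - 269° = -218° = 142° (mod 360)

0.2643 cis(142°)


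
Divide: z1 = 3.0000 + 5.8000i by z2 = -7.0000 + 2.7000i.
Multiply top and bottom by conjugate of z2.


Conjugate of z2 = -7.0000 - 2.7000i
Numerator: (3.0000 + 5.8000i)(-7.0000 - 2.7000i) = -5.3400 - 48.7000i
Denominator: (-7)^2 + 2.7^2 = 56.29
Result = (-5.3400 - 48.7000i)/56.29

-0.0949 - 0.8652i


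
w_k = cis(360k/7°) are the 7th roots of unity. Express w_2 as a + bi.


Angle = 360*2/7 = 102.8571°
a = cos(102.8571°) = -0.2225
b = sin(102.8571°) = 0.9749

-0.2225 + 0.9749i


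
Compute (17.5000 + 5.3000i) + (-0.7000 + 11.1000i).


Real: 17.5 - 0.7 = 16.8
Imag: 5.3 + 11.1 = 16.4

16.8000 + 16.4000i


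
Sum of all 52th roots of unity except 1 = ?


With w = e^(2*pi*i/52), all 52 of the 52th roots of unity w^0 = 1, w, ..., w^(51) sum to 0: 1 + w + ... + w^(51) = (1 - w^52)/(1 - w) = 0 since w^52 = 1, w ≠ 1.
Removing the root 1: w + w^2 + ... + w^(51) = 0 - 1 = -1

Sum = -1
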